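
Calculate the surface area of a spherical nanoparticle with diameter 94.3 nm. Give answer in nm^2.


Radius r = 94.3/2 = 47.15 nm
Surface area SA = 4 * pi * r^2
SA = 4 * pi * (47.15)^2
SA = 27936.58 nm^2

27936.58


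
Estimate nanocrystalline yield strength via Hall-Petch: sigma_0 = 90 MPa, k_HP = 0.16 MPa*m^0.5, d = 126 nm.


d = 126 nm = 1.26e-07 m
sqrt(d) = 0.0003549648
Hall-Petch contribution = k / sqrt(d) = 0.16 / 0.0003549648 = 450.7 MPa
sigma = sigma_0 + k/sqrt(d) = 90 + 450.7 = 540.7 MPa

540.7


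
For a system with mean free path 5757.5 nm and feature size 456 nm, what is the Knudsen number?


Knudsen number Kn = lambda / L
Kn = 5757.5 / 456
Kn = 12.6261

12.6261


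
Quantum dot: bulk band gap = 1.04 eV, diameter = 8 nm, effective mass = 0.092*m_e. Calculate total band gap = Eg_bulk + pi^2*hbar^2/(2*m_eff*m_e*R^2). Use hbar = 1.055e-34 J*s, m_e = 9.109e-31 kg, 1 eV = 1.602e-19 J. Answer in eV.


Radius R = 8/2 nm = 4e-09 m
Confinement energy dE = pi^2 * hbar^2 / (2 * m_eff * m_e * R^2)
dE = pi^2 * (1.055e-34)^2 / (2 * 0.092 * 9.109e-31 * (4e-09)^2) J, divided by 1.602e-19 J/eV
dE = 0.2557 eV
Total band gap = E_g(bulk) + dE = 1.04 + 0.2557 = 1.2957 eV

1.2957


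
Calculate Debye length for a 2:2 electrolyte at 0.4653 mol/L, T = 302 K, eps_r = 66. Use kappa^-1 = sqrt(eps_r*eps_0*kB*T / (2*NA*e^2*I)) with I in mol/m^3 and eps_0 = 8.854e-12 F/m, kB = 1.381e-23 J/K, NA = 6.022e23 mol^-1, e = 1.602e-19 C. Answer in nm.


Ionic strength I = 0.4653 * 2^2 * 1000 = 1861.2 mol/m^3
kappa^-1 = sqrt(66 * 8.854e-12 * 1.381e-23 * 302 / (2 * 6.022e23 * (1.602e-19)^2 * 1861.2))
kappa^-1 = 0.206 nm

0.206


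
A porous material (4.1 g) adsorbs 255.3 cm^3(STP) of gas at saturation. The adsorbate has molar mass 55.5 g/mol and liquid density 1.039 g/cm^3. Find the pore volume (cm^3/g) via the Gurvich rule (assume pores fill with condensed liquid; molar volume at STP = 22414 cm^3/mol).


Moles adsorbed n = V_ads / 22414 = 255.3 / 22414 = 1.139020e-02 mol
Liquid volume V_liq = n * M / rho_liq = 1.139020e-02 * 55.5 / 1.039 = 0.60843 cm^3
Specific pore volume V_pore = V_liq / m_sample = 0.60843 / 4.1
V_pore = 0.1484 cm^3/g

0.1484


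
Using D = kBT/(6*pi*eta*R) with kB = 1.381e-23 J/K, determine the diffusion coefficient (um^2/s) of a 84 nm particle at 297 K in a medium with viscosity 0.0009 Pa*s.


Radius R = 84/2 = 42 nm = 4.2e-08 m
D = kB*T / (6*pi*eta*R)
D = 1.381e-23 * 297 / (6 * pi * 0.0009 * 4.2e-08)
D = 5.75648e-12 m^2/s = 5.756 um^2/s

5.756


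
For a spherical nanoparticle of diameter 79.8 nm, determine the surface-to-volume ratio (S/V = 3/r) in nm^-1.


Radius r = 79.8/2 = 39.9 nm
S/V = 3 / r = 3 / 39.9
S/V = 0.0752 nm^-1

0.0752


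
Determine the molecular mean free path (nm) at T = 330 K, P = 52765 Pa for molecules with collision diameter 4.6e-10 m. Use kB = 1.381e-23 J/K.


Mean free path: lambda = kB*T / (sqrt(2) * pi * d^2 * P)
lambda = 1.381e-23 * 330 / (sqrt(2) * pi * (4.6e-10)^2 * 52765)
lambda = 9.18716e-08 m
lambda = 91.87 nm

91.87


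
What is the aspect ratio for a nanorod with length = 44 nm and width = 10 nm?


Aspect ratio AR = length / diameter
AR = 44 / 10
AR = 4.4

4.4


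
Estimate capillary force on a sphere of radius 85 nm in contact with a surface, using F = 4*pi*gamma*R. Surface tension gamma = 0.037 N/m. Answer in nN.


Convert radius: R = 85 nm = 8.5e-08 m
F = 4 * pi * gamma * R
F = 4 * pi * 0.037 * 8.5e-08
F = 3.95212e-08 N = 39.5212 nN

39.5212


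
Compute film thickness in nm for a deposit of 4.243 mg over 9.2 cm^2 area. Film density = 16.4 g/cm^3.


Convert: m = 4.243 mg = 4.2430e-06 kg, A = 9.2 cm^2 = 9.2000e-04 m^2, rho = 16.4 g/cm^3 = 16400 kg/m^3
t = m / (A * rho)
t = 4.2430e-06 / (9.2000e-04 * 16400)
t = 2.8122e-07 m = 281.2 nm

281.2


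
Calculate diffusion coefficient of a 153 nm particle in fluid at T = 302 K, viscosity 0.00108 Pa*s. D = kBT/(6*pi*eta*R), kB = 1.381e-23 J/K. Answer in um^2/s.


Radius R = 153/2 = 76.5 nm = 7.65e-08 m
D = kB*T / (6*pi*eta*R)
D = 1.381e-23 * 302 / (6 * pi * 0.00108 * 7.65e-08)
D = 2.67802e-12 m^2/s = 2.678 um^2/s

2.678


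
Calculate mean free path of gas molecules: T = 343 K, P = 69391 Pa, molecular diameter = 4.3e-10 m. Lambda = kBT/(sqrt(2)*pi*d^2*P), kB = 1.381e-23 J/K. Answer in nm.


Mean free path: lambda = kB*T / (sqrt(2) * pi * d^2 * P)
lambda = 1.381e-23 * 343 / (sqrt(2) * pi * (4.3e-10)^2 * 69391)
lambda = 8.30965e-08 m
lambda = 83.1 nm

83.1


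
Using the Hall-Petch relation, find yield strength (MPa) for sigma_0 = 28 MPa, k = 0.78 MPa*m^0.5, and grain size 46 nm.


d = 46 nm = 4.6e-08 m
sqrt(d) = 0.0002144761
Hall-Petch contribution = k / sqrt(d) = 0.78 / 0.0002144761 = 3636.8 MPa
sigma = sigma_0 + k/sqrt(d) = 28 + 3636.8 = 3664.8 MPa

3664.8


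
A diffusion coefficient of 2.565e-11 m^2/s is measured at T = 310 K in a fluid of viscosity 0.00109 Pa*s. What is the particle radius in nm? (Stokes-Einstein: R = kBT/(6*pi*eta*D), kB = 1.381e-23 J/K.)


Stokes-Einstein: R = kB*T / (6*pi*eta*D)
R = 1.381e-23 * 310 / (6 * pi * 0.00109 * 2.565e-11)
R = 8.12345e-09 m = 8.12 nm

8.12


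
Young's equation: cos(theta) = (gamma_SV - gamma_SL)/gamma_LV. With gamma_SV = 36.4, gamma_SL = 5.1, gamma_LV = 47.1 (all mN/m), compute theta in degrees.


cos(theta) = (gamma_SV - gamma_SL) / gamma_LV
cos(theta) = (36.4 - 5.1) / 47.1
cos(theta) = 0.664544
theta = arccos(0.664544) = 48.35 degrees

48.35


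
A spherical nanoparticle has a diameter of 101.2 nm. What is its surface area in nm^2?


Radius r = 101.2/2 = 50.6 nm
Surface area SA = 4 * pi * r^2
SA = 4 * pi * (50.6)^2
SA = 32174.43 nm^2

32174.43


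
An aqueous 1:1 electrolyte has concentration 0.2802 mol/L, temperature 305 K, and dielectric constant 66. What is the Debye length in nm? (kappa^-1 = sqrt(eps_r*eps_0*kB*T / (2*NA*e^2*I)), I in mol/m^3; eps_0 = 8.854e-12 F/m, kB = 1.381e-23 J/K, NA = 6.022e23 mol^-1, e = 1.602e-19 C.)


Ionic strength I = 0.2802 * 1^2 * 1000 = 280.2 mol/m^3
kappa^-1 = sqrt(66 * 8.854e-12 * 1.381e-23 * 305 / (2 * 6.022e23 * (1.602e-19)^2 * 280.2))
kappa^-1 = 0.533 nm

0.533


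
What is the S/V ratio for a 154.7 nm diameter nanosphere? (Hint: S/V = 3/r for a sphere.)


Radius r = 154.7/2 = 77.35 nm
S/V = 3 / r = 3 / 77.35
S/V = 0.0388 nm^-1

0.0388


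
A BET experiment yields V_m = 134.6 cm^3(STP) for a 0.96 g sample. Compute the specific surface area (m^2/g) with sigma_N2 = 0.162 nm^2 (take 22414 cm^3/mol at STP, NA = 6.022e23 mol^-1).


Number of moles in monolayer = V_m / 22414 = 134.6 / 22414 = 0.00600518
Number of molecules = moles * NA = 0.00600518 * 6.022e23
SA = molecules * sigma / mass
SA = (134.6 / 22414) * 6.022e23 * 0.162e-18 / 0.96
SA = 610.3 m^2/g

610.3


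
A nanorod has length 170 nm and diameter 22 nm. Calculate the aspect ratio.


Aspect ratio AR = length / diameter
AR = 170 / 22
AR = 7.73

7.73


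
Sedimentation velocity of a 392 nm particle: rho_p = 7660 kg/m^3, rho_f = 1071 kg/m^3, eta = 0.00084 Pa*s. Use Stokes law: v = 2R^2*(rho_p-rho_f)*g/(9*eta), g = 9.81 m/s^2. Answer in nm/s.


Radius R = 392/2 nm = 1.96e-07 m
Density difference = 7660 - 1071 = 6589 kg/m^3
v = 2 * R^2 * (rho_p - rho_f) * g / (9 * eta)
v = 2 * (1.96e-07)^2 * 6589 * 9.81 / (9 * 0.00084)
v = 6.56915e-07 m/s = 656.9145 nm/s

656.9145


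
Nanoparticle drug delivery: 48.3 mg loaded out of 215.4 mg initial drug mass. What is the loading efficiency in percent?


Drug loading efficiency = (drug loaded / drug initial) * 100
DLE = 48.3 / 215.4 * 100
DLE = 0.2242 * 100
DLE = 22.42%

22.42


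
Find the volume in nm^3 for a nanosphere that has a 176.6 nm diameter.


Radius r = 176.6/2 = 88.3 nm
Volume V = (4/3) * pi * r^3
V = (4/3) * pi * (88.3)^3
V = 2883837.07 nm^3

2883837.07


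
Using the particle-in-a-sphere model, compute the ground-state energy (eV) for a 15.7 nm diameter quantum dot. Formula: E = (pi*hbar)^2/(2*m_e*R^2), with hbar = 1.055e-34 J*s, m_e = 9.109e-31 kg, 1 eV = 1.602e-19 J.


Radius R = 15.7/2 = 7.85 nm = 7.85e-09 m
E = (pi * 1.055e-34)^2 / (2 * 9.109e-31 * (7.85e-09)^2)
E(J) = 9.78509e-22
E = E(J) / 1.602e-19 = 0.0061 eV

0.0061


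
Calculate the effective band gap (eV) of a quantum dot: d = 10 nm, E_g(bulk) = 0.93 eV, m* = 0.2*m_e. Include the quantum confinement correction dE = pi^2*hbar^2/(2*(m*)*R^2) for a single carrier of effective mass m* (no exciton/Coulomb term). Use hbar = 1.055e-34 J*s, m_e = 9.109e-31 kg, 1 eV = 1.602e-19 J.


Radius R = 10/2 nm = 5e-09 m
Confinement energy dE = pi^2 * hbar^2 / (2 * m_eff * m_e * R^2)
dE = pi^2 * (1.055e-34)^2 / (2 * 0.2 * 9.109e-31 * (5e-09)^2) J, divided by 1.602e-19 J/eV
dE = 0.0753 eV
Total band gap = E_g(bulk) + dE = 0.93 + 0.0753 = 1.0053 eV

1.0053


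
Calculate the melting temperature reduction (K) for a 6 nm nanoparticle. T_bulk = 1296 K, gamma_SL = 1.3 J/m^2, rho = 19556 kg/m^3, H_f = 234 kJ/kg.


Radius R = 6/2 = 3 nm = 3e-09 m
Convert H_f = 234 kJ/kg = 234000 J/kg
dT = 2 * gamma_SL * T_bulk / (rho * H_f * R)
dT = 2 * 1.3 * 1296 / (19556 * 234000 * 3e-09)
dT = 245.4 K

245.4


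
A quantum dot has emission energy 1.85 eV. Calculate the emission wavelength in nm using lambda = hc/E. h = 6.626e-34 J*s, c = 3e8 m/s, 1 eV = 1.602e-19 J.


Convert energy: E = 1.85 eV = 1.85 * 1.602e-19 = 2.9637e-19 J
lambda = h*c / E = 6.626e-34 * 3e8 / 2.9637e-19
lambda = 6.70716e-07 m = 670.7 nm

670.7


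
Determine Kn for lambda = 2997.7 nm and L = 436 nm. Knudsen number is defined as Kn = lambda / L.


Knudsen number Kn = lambda / L
Kn = 2997.7 / 436
Kn = 6.8755

6.8755


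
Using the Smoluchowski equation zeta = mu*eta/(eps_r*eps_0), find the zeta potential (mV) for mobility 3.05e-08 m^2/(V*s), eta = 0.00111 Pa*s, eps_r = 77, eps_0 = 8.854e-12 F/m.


Smoluchowski equation: zeta = mu * eta / (eps_r * eps_0)
zeta = 3.05e-08 * 0.00111 / (77 * 8.854e-12)
zeta = 0.049658 V = 49.66 mV

49.66


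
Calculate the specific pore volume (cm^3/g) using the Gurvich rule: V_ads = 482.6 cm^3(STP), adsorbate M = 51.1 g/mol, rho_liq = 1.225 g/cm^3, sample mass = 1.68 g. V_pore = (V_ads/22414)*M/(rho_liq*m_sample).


Moles adsorbed n = V_ads / 22414 = 482.6 / 22414 = 2.153119e-02 mol
Liquid volume V_liq = n * M / rho_liq = 2.153119e-02 * 51.1 / 1.225 = 0.89816 cm^3
Specific pore volume V_pore = V_liq / m_sample = 0.89816 / 1.68
V_pore = 0.5346 cm^3/g

0.5346


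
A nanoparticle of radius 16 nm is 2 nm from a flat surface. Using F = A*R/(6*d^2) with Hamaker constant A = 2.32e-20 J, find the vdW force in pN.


Convert to SI: R = 16 nm = 1.6e-08 m, d = 2 nm = 2e-09 m
F = A * R / (6 * d^2)
F = 2.32e-20 * 1.6e-08 / (6 * (2e-09)^2)
F = 1.54667e-11 N = 15.467 pN

15.467


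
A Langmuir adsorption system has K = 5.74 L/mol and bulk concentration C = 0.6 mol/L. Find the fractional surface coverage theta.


Langmuir isotherm: theta = K*C / (1 + K*C)
K*C = 5.74 * 0.6 = 3.444
theta = 3.444 / (1 + 3.444) = 3.444 / 4.444
theta = 0.775

0.775


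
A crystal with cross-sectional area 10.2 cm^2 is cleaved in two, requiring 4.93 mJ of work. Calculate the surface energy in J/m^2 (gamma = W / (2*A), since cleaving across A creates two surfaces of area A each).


Convert: A = 10.2 cm^2 = 0.00102 m^2, W = 4.93 mJ = 0.00493 J
Cleaving exposes two faces of area A, so total new surface = 2*A and gamma = W / (2*A)
gamma = 0.00493 / (2 * 0.00102)
gamma = 2.417 J/m^2

2.417


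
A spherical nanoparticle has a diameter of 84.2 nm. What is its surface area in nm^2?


Radius r = 84.2/2 = 42.1 nm
Surface area SA = 4 * pi * r^2
SA = 4 * pi * (42.1)^2
SA = 22272.76 nm^2

22272.76


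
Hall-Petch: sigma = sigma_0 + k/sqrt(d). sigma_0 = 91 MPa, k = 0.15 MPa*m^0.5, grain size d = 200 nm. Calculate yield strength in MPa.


d = 200 nm = 2e-07 m
sqrt(d) = 0.0004472136
Hall-Petch contribution = k / sqrt(d) = 0.15 / 0.0004472136 = 335.4 MPa
sigma = sigma_0 + k/sqrt(d) = 91 + 335.4 = 426.4 MPa

426.4


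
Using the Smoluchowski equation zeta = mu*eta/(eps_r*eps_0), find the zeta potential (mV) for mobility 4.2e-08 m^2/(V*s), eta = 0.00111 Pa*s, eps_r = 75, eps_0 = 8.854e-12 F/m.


Smoluchowski equation: zeta = mu * eta / (eps_r * eps_0)
zeta = 4.2e-08 * 0.00111 / (75 * 8.854e-12)
zeta = 0.070206 V = 70.21 mV

70.21


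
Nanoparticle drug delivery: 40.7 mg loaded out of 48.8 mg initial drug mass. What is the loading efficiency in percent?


Drug loading efficiency = (drug loaded / drug initial) * 100
DLE = 40.7 / 48.8 * 100
DLE = 0.834 * 100
DLE = 83.4%

83.4


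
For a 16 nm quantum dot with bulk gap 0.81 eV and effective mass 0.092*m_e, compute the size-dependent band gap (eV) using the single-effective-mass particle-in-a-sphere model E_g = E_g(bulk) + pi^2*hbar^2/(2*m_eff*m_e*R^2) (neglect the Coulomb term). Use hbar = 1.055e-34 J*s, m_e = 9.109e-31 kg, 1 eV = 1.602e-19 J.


Radius R = 16/2 nm = 8e-09 m
Confinement energy dE = pi^2 * hbar^2 / (2 * m_eff * m_e * R^2)
dE = pi^2 * (1.055e-34)^2 / (2 * 0.092 * 9.109e-31 * (8e-09)^2) J, divided by 1.602e-19 J/eV
dE = 0.0639 eV
Total band gap = E_g(bulk) + dE = 0.81 + 0.0639 = 0.8739 eV

0.8739


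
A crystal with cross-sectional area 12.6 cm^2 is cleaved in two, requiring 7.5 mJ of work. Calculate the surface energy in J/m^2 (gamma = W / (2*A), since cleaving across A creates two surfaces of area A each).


Convert: A = 12.6 cm^2 = 0.00126 m^2, W = 7.5 mJ = 0.0075 J
Cleaving exposes two faces of area A, so total new surface = 2*A and gamma = W / (2*A)
gamma = 0.0075 / (2 * 0.00126)
gamma = 2.976 J/m^2

2.976


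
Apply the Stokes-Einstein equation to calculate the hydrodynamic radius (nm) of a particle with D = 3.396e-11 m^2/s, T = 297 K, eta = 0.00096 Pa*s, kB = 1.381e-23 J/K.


Stokes-Einstein: R = kB*T / (6*pi*eta*D)
R = 1.381e-23 * 297 / (6 * pi * 0.00096 * 3.396e-11)
R = 6.67437e-09 m = 6.67 nm

6.67


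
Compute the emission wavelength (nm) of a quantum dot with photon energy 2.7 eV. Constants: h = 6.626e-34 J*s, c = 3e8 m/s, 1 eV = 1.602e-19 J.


Convert energy: E = 2.7 eV = 2.7 * 1.602e-19 = 4.3254e-19 J
lambda = h*c / E = 6.626e-34 * 3e8 / 4.3254e-19
lambda = 4.59564e-07 m = 459.6 nm

459.6


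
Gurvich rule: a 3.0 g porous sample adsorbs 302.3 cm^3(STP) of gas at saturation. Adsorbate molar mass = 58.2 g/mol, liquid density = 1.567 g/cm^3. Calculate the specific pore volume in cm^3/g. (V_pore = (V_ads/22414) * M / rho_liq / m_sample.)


Moles adsorbed n = V_ads / 22414 = 302.3 / 22414 = 1.348711e-02 mol
Liquid volume V_liq = n * M / rho_liq = 1.348711e-02 * 58.2 / 1.567 = 0.50093 cm^3
Specific pore volume V_pore = V_liq / m_sample = 0.50093 / 3.0
V_pore = 0.167 cm^3/g

0.167


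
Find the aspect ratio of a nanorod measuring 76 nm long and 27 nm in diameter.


Aspect ratio AR = length / diameter
AR = 76 / 27
AR = 2.81

2.81


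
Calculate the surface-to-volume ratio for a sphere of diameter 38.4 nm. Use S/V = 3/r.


Radius r = 38.4/2 = 19.2 nm
S/V = 3 / r = 3 / 19.2
S/V = 0.1562 nm^-1

0.1562


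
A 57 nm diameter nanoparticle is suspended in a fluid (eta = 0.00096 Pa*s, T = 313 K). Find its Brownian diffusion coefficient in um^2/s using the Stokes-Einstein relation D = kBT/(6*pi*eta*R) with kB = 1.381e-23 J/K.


Radius R = 57/2 = 28.5 nm = 2.85e-08 m
D = kB*T / (6*pi*eta*R)
D = 1.381e-23 * 313 / (6 * pi * 0.00096 * 2.85e-08)
D = 8.38148e-12 m^2/s = 8.381 um^2/s

8.381


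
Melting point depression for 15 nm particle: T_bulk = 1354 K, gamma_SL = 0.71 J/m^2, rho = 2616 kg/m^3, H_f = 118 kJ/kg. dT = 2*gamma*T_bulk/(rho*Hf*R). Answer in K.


Radius R = 15/2 = 7.5 nm = 7.5e-09 m
Convert H_f = 118 kJ/kg = 118000 J/kg
dT = 2 * gamma_SL * T_bulk / (rho * H_f * R)
dT = 2 * 0.71 * 1354 / (2616 * 118000 * 7.5e-09)
dT = 830.5 K

830.5


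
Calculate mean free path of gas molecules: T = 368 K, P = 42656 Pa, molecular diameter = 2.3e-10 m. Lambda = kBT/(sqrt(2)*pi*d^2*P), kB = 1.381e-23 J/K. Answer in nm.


Mean free path: lambda = kB*T / (sqrt(2) * pi * d^2 * P)
lambda = 1.381e-23 * 368 / (sqrt(2) * pi * (2.3e-10)^2 * 42656)
lambda = 5.06922e-07 m
lambda = 506.92 nm

506.92


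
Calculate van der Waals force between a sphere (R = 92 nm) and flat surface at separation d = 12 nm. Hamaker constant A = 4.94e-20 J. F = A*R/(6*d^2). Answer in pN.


Convert to SI: R = 92 nm = 9.2e-08 m, d = 12 nm = 1.2e-08 m
F = A * R / (6 * d^2)
F = 4.94e-20 * 9.2e-08 / (6 * (1.2e-08)^2)
F = 5.26019e-12 N = 5.26 pN

5.26


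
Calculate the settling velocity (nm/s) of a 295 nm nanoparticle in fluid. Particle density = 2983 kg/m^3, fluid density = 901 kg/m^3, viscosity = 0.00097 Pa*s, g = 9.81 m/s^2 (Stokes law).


Radius R = 295/2 nm = 1.475e-07 m
Density difference = 2983 - 901 = 2082 kg/m^3
v = 2 * R^2 * (rho_p - rho_f) * g / (9 * eta)
v = 2 * (1.475e-07)^2 * 2082 * 9.81 / (9 * 0.00097)
v = 1.018e-07 m/s = 101.8004 nm/s

101.8004


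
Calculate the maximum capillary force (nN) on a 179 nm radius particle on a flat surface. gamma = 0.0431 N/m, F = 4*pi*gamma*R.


Convert radius: R = 179 nm = 1.79e-07 m
F = 4 * pi * gamma * R
F = 4 * pi * 0.0431 * 1.79e-07
F = 9.69483e-08 N = 96.9483 nN

96.9483


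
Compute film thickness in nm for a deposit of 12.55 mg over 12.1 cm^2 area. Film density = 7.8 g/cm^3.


Convert: m = 12.55 mg = 1.2550e-05 kg, A = 12.1 cm^2 = 1.2100e-03 m^2, rho = 7.8 g/cm^3 = 7800 kg/m^3
t = m / (A * rho)
t = 1.2550e-05 / (1.2100e-03 * 7800)
t = 1.3297e-06 m = 1329.7 nm

1329.7


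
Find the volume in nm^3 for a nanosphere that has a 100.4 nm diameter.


Radius r = 100.4/2 = 50.2 nm
Volume V = (4/3) * pi * r^3
V = (4/3) * pi * (50.2)^3
V = 529907.13 nm^3

529907.13


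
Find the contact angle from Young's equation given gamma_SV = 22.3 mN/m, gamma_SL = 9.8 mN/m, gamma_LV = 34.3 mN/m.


cos(theta) = (gamma_SV - gamma_SL) / gamma_LV
cos(theta) = (22.3 - 9.8) / 34.3
cos(theta) = 0.364431
theta = arccos(0.364431) = 68.63 degrees

68.63


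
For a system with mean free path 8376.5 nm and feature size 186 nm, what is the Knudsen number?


Knudsen number Kn = lambda / L
Kn = 8376.5 / 186
Kn = 45.0349

45.0349


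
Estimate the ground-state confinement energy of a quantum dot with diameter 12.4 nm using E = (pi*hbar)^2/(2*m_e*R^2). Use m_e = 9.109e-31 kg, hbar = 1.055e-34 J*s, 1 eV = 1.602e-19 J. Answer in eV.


Radius R = 12.4/2 = 6.2 nm = 6.2e-09 m
E = (pi * 1.055e-34)^2 / (2 * 9.109e-31 * (6.2e-09)^2)
E(J) = 1.56863e-21
E = E(J) / 1.602e-19 = 0.0098 eV

0.0098


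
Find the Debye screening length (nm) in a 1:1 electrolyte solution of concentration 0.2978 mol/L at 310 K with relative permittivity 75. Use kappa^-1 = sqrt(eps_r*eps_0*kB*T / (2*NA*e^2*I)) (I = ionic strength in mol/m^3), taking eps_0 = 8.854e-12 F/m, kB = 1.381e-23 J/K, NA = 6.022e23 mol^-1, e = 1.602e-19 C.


Ionic strength I = 0.2978 * 1^2 * 1000 = 297.8 mol/m^3
kappa^-1 = sqrt(75 * 8.854e-12 * 1.381e-23 * 310 / (2 * 6.022e23 * (1.602e-19)^2 * 297.8))
kappa^-1 = 0.556 nm

0.556


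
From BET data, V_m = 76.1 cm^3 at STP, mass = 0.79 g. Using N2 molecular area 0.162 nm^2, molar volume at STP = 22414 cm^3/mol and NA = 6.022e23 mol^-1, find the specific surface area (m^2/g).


Number of moles in monolayer = V_m / 22414 = 76.1 / 22414 = 0.0033952
Number of molecules = moles * NA = 0.0033952 * 6.022e23
SA = molecules * sigma / mass
SA = (76.1 / 22414) * 6.022e23 * 0.162e-18 / 0.79
SA = 419.3 m^2/g

419.3


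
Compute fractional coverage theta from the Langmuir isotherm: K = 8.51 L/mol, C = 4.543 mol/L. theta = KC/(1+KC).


Langmuir isotherm: theta = K*C / (1 + K*C)
K*C = 8.51 * 4.543 = 38.66093
theta = 38.66093 / (1 + 38.66093) = 38.66093 / 39.66093
theta = 0.9748

0.9748


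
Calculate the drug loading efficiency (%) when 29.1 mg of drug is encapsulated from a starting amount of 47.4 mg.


Drug loading efficiency = (drug loaded / drug initial) * 100
DLE = 29.1 / 47.4 * 100
DLE = 0.6139 * 100
DLE = 61.39%

61.39


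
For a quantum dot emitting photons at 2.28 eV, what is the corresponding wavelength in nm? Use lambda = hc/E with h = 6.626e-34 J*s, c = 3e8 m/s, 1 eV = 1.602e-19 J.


Convert energy: E = 2.28 eV = 2.28 * 1.602e-19 = 3.65256e-19 J
lambda = h*c / E = 6.626e-34 * 3e8 / 3.65256e-19
lambda = 5.44221e-07 m = 544.2 nm

544.2


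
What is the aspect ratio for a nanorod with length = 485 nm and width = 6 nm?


Aspect ratio AR = length / diameter
AR = 485 / 6
AR = 80.83

80.83


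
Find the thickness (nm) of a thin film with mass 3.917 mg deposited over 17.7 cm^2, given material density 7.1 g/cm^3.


Convert: m = 3.917 mg = 3.9170e-06 kg, A = 17.7 cm^2 = 1.7700e-03 m^2, rho = 7.1 g/cm^3 = 7100 kg/m^3
t = m / (A * rho)
t = 3.9170e-06 / (1.7700e-03 * 7100)
t = 3.1169e-07 m = 311.7 nm

311.7


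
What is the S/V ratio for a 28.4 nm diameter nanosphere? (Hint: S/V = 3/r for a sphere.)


Radius r = 28.4/2 = 14.2 nm
S/V = 3 / r = 3 / 14.2
S/V = 0.2113 nm^-1

0.2113


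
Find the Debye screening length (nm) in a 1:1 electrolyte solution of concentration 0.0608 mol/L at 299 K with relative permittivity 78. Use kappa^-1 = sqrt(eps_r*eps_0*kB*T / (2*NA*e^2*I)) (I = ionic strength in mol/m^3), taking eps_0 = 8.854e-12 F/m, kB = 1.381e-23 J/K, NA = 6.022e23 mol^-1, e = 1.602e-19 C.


Ionic strength I = 0.0608 * 1^2 * 1000 = 60.8 mol/m^3
kappa^-1 = sqrt(78 * 8.854e-12 * 1.381e-23 * 299 / (2 * 6.022e23 * (1.602e-19)^2 * 60.8))
kappa^-1 = 1.232 nm

1.232


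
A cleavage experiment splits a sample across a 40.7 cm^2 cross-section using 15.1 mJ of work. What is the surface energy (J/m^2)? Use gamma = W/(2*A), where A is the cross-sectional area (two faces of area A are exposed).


Convert: A = 40.7 cm^2 = 0.00407 m^2, W = 15.1 mJ = 0.0151 J
Cleaving exposes two faces of area A, so total new surface = 2*A and gamma = W / (2*A)
gamma = 0.0151 / (2 * 0.00407)
gamma = 1.855 J/m^2

1.855


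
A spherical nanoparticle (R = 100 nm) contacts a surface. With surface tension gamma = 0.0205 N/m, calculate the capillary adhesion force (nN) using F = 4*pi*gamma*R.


Convert radius: R = 100 nm = 1e-07 m
F = 4 * pi * gamma * R
F = 4 * pi * 0.0205 * 1e-07
F = 2.57611e-08 N = 25.7611 nN

25.7611


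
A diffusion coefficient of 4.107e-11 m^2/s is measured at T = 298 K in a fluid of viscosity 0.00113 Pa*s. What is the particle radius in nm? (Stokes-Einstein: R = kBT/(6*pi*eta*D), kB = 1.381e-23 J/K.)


Stokes-Einstein: R = kB*T / (6*pi*eta*D)
R = 1.381e-23 * 298 / (6 * pi * 0.00113 * 4.107e-11)
R = 4.70442e-09 m = 4.7 nm

4.7


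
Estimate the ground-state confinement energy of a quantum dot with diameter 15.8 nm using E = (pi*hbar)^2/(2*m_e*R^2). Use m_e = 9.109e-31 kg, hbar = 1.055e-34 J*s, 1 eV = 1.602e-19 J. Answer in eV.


Radius R = 15.8/2 = 7.9 nm = 7.9e-09 m
E = (pi * 1.055e-34)^2 / (2 * 9.109e-31 * (7.9e-09)^2)
E(J) = 9.66162e-22
E = E(J) / 1.602e-19 = 0.006 eV

0.006


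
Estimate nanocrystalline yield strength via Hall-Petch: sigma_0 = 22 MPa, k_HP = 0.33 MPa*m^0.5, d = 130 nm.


d = 130 nm = 1.3e-07 m
sqrt(d) = 0.0003605551
Hall-Petch contribution = k / sqrt(d) = 0.33 / 0.0003605551 = 915.3 MPa
sigma = sigma_0 + k/sqrt(d) = 22 + 915.3 = 937.3 MPa

937.3


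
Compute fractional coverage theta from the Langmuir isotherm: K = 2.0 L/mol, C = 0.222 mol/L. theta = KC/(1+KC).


Langmuir isotherm: theta = K*C / (1 + K*C)
K*C = 2.0 * 0.222 = 0.444
theta = 0.444 / (1 + 0.444) = 0.444 / 1.444
theta = 0.3075

0.3075


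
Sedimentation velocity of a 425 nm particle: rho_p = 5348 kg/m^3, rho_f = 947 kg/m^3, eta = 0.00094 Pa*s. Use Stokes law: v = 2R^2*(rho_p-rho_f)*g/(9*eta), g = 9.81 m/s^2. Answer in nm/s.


Radius R = 425/2 nm = 2.125e-07 m
Density difference = 5348 - 947 = 4401 kg/m^3
v = 2 * R^2 * (rho_p - rho_f) * g / (9 * eta)
v = 2 * (2.125e-07)^2 * 4401 * 9.81 / (9 * 0.00094)
v = 4.60891e-07 m/s = 460.8906 nm/s

460.8906


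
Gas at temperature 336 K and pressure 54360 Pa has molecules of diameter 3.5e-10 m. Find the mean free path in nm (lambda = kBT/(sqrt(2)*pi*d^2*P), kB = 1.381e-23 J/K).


Mean free path: lambda = kB*T / (sqrt(2) * pi * d^2 * P)
lambda = 1.381e-23 * 336 / (sqrt(2) * pi * (3.5e-10)^2 * 54360)
lambda = 1.56838e-07 m
lambda = 156.84 nm

156.84


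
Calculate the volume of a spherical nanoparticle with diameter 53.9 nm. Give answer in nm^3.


Radius r = 53.9/2 = 26.95 nm
Volume V = (4/3) * pi * r^3
V = (4/3) * pi * (26.95)^3
V = 81990.76 nm^3

81990.76


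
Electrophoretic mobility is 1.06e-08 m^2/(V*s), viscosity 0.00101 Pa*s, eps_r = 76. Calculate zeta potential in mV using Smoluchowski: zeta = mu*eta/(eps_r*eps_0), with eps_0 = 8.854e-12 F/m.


Smoluchowski equation: zeta = mu * eta / (eps_r * eps_0)
zeta = 1.06e-08 * 0.00101 / (76 * 8.854e-12)
zeta = 0.01591 V = 15.91 mV

15.91


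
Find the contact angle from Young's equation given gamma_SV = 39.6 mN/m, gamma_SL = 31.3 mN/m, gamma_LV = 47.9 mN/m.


cos(theta) = (gamma_SV - gamma_SL) / gamma_LV
cos(theta) = (39.6 - 31.3) / 47.9
cos(theta) = 0.173278
theta = arccos(0.173278) = 80.02 degrees

80.02


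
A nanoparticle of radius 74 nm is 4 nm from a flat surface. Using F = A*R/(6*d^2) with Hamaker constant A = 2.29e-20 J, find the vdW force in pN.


Convert to SI: R = 74 nm = 7.4e-08 m, d = 4 nm = 4e-09 m
F = A * R / (6 * d^2)
F = 2.29e-20 * 7.4e-08 / (6 * (4e-09)^2)
F = 1.76521e-11 N = 17.652 pN

17.652


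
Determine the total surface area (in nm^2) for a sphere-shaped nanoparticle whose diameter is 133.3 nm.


Radius r = 133.3/2 = 66.65 nm
Surface area SA = 4 * pi * r^2
SA = 4 * pi * (66.65)^2
SA = 55822.61 nm^2

55822.61


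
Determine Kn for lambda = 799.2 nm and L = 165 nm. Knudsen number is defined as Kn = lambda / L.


Knudsen number Kn = lambda / L
Kn = 799.2 / 165
Kn = 4.8436

4.8436


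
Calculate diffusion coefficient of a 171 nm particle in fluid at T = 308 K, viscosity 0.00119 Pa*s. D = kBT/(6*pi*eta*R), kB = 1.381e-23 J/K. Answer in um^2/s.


Radius R = 171/2 = 85.5 nm = 8.55e-08 m
D = kB*T / (6*pi*eta*R)
D = 1.381e-23 * 308 / (6 * pi * 0.00119 * 8.55e-08)
D = 2.21784e-12 m^2/s = 2.218 um^2/s

2.218


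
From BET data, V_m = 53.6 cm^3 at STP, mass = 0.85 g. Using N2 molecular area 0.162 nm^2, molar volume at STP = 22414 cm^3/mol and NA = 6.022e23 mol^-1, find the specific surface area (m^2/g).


Number of moles in monolayer = V_m / 22414 = 53.6 / 22414 = 0.00239136
Number of molecules = moles * NA = 0.00239136 * 6.022e23
SA = molecules * sigma / mass
SA = (53.6 / 22414) * 6.022e23 * 0.162e-18 / 0.85
SA = 274.5 m^2/g

274.5


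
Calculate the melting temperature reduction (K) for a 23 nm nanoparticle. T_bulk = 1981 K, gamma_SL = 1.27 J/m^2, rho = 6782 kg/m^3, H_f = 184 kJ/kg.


Radius R = 23/2 = 11.5 nm = 1.15e-08 m
Convert H_f = 184 kJ/kg = 184000 J/kg
dT = 2 * gamma_SL * T_bulk / (rho * H_f * R)
dT = 2 * 1.27 * 1981 / (6782 * 184000 * 1.15e-08)
dT = 350.6 K

350.6


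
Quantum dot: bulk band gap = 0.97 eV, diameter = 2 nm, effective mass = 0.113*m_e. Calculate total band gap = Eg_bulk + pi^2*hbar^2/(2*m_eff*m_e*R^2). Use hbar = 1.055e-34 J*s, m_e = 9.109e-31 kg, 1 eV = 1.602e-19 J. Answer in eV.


Radius R = 2/2 nm = 1e-09 m
Confinement energy dE = pi^2 * hbar^2 / (2 * m_eff * m_e * R^2)
dE = pi^2 * (1.055e-34)^2 / (2 * 0.113 * 9.109e-31 * (1e-09)^2) J, divided by 1.602e-19 J/eV
dE = 3.3309 eV
Total band gap = E_g(bulk) + dE = 0.97 + 3.3309 = 4.3009 eV

4.3009


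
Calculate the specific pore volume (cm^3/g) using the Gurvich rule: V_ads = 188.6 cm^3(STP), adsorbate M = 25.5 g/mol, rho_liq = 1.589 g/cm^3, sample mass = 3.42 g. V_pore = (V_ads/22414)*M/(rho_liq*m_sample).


Moles adsorbed n = V_ads / 22414 = 188.6 / 22414 = 8.414384e-03 mol
Liquid volume V_liq = n * M / rho_liq = 8.414384e-03 * 25.5 / 1.589 = 0.13503 cm^3
Specific pore volume V_pore = V_liq / m_sample = 0.13503 / 3.42
V_pore = 0.0395 cm^3/g

0.0395


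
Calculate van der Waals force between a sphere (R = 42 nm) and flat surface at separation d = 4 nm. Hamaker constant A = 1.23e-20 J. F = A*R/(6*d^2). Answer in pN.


Convert to SI: R = 42 nm = 4.2e-08 m, d = 4 nm = 4e-09 m
F = A * R / (6 * d^2)
F = 1.23e-20 * 4.2e-08 / (6 * (4e-09)^2)
F = 5.38125e-12 N = 5.381 pN

5.381


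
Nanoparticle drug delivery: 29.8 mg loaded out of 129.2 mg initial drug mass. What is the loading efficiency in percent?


Drug loading efficiency = (drug loaded / drug initial) * 100
DLE = 29.8 / 129.2 * 100
DLE = 0.2307 * 100
DLE = 23.07%

23.07


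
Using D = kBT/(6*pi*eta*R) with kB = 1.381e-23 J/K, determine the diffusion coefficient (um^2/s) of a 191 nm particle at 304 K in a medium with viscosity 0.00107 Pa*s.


Radius R = 191/2 = 95.5 nm = 9.55e-08 m
D = kB*T / (6*pi*eta*R)
D = 1.381e-23 * 304 / (6 * pi * 0.00107 * 9.55e-08)
D = 2.17961e-12 m^2/s = 2.18 um^2/s

2.18


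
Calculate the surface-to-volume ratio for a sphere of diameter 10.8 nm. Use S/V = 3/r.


Radius r = 10.8/2 = 5.4 nm
S/V = 3 / r = 3 / 5.4
S/V = 0.5556 nm^-1

0.5556


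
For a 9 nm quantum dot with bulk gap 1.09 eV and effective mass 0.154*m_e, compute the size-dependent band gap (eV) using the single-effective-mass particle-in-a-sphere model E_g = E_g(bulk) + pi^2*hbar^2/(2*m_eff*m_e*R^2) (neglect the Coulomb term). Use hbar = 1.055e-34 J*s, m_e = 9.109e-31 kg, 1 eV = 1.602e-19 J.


Radius R = 9/2 nm = 4.5e-09 m
Confinement energy dE = pi^2 * hbar^2 / (2 * m_eff * m_e * R^2)
dE = pi^2 * (1.055e-34)^2 / (2 * 0.154 * 9.109e-31 * (4.5e-09)^2) J, divided by 1.602e-19 J/eV
dE = 0.1207 eV
Total band gap = E_g(bulk) + dE = 1.09 + 0.1207 = 1.2107 eV

1.2107


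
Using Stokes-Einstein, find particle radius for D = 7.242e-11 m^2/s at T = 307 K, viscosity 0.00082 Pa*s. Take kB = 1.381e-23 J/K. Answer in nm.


Stokes-Einstein: R = kB*T / (6*pi*eta*D)
R = 1.381e-23 * 307 / (6 * pi * 0.00082 * 7.242e-11)
R = 3.78755e-09 m = 3.79 nm

3.79


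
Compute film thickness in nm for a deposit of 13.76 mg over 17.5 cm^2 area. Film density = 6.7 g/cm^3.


Convert: m = 13.76 mg = 1.3760e-05 kg, A = 17.5 cm^2 = 1.7500e-03 m^2, rho = 6.7 g/cm^3 = 6700 kg/m^3
t = m / (A * rho)
t = 1.3760e-05 / (1.7500e-03 * 6700)
t = 1.1736e-06 m = 1173.6 nm

1173.6


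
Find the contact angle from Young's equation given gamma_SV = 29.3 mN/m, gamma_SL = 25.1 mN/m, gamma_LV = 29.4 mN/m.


cos(theta) = (gamma_SV - gamma_SL) / gamma_LV
cos(theta) = (29.3 - 25.1) / 29.4
cos(theta) = 0.142857
theta = arccos(0.142857) = 81.79 degrees

81.79


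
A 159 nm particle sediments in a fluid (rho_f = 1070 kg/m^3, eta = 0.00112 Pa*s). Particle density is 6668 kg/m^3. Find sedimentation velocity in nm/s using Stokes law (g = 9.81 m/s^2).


Radius R = 159/2 nm = 7.95e-08 m
Density difference = 6668 - 1070 = 5598 kg/m^3
v = 2 * R^2 * (rho_p - rho_f) * g / (9 * eta)
v = 2 * (7.95e-08)^2 * 5598 * 9.81 / (9 * 0.00112)
v = 6.88661e-08 m/s = 68.8661 nm/s

68.8661


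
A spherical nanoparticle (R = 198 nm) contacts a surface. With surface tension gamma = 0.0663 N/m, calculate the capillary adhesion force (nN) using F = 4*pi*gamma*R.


Convert radius: R = 198 nm = 1.98e-07 m
F = 4 * pi * gamma * R
F = 4 * pi * 0.0663 * 1.98e-07
F = 1.64964e-07 N = 164.9638 nN

164.9638


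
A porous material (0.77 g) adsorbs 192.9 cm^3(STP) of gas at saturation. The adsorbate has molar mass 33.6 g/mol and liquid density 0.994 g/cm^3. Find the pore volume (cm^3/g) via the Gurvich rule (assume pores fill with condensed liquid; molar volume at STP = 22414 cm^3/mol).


Moles adsorbed n = V_ads / 22414 = 192.9 / 22414 = 8.606228e-03 mol
Liquid volume V_liq = n * M / rho_liq = 8.606228e-03 * 33.6 / 0.994 = 0.29091 cm^3
Specific pore volume V_pore = V_liq / m_sample = 0.29091 / 0.77
V_pore = 0.3778 cm^3/g

0.3778


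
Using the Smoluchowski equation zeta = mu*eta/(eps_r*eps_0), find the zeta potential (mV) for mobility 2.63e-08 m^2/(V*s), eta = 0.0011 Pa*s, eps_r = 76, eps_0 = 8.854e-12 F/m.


Smoluchowski equation: zeta = mu * eta / (eps_r * eps_0)
zeta = 2.63e-08 * 0.0011 / (76 * 8.854e-12)
zeta = 0.042993 V = 42.99 mV

42.99


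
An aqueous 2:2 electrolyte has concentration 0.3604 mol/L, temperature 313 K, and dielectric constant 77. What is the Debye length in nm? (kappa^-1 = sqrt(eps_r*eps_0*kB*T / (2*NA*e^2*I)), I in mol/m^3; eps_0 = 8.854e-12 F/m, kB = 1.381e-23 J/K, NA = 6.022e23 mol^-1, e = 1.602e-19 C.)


Ionic strength I = 0.3604 * 2^2 * 1000 = 1441.6 mol/m^3
kappa^-1 = sqrt(77 * 8.854e-12 * 1.381e-23 * 313 / (2 * 6.022e23 * (1.602e-19)^2 * 1441.6))
kappa^-1 = 0.257 nm

0.257


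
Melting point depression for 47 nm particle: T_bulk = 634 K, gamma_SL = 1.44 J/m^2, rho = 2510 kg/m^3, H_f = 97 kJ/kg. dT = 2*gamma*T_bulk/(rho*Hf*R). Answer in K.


Radius R = 47/2 = 23.5 nm = 2.35e-08 m
Convert H_f = 97 kJ/kg = 97000 J/kg
dT = 2 * gamma_SL * T_bulk / (rho * H_f * R)
dT = 2 * 1.44 * 634 / (2510 * 97000 * 2.35e-08)
dT = 319.1 K

319.1


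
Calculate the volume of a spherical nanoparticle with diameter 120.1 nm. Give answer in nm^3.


Radius r = 120.1/2 = 60.05 nm
Volume V = (4/3) * pi * r^3
V = (4/3) * pi * (60.05)^3
V = 907042.52 nm^3

907042.52


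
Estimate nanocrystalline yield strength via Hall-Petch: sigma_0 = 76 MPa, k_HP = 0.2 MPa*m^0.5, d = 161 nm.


d = 161 nm = 1.61e-07 m
sqrt(d) = 0.0004012481
Hall-Petch contribution = k / sqrt(d) = 0.2 / 0.0004012481 = 498.4 MPa
sigma = sigma_0 + k/sqrt(d) = 76 + 498.4 = 574.4 MPa

574.4


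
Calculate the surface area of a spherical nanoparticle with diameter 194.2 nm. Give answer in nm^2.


Radius r = 194.2/2 = 97.1 nm
Surface area SA = 4 * pi * r^2
SA = 4 * pi * (97.1)^2
SA = 118480.89 nm^2

118480.89


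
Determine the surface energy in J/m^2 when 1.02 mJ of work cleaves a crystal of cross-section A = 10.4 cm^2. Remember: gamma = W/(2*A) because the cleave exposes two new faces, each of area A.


Convert: A = 10.4 cm^2 = 0.00104 m^2, W = 1.02 mJ = 0.00102 J
Cleaving exposes two faces of area A, so total new surface = 2*A and gamma = W / (2*A)
gamma = 0.00102 / (2 * 0.00104)
gamma = 0.49 J/m^2

0.49


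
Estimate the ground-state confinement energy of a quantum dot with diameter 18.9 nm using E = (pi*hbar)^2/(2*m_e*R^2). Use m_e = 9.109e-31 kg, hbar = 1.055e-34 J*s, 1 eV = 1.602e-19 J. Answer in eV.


Radius R = 18.9/2 = 9.45 nm = 9.45e-09 m
E = (pi * 1.055e-34)^2 / (2 * 9.109e-31 * (9.45e-09)^2)
E(J) = 6.75212e-22
E = E(J) / 1.602e-19 = 0.0042 eV

0.0042


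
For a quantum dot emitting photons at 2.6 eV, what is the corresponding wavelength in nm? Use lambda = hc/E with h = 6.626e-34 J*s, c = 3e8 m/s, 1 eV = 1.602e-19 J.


Convert energy: E = 2.6 eV = 2.6 * 1.602e-19 = 4.1652e-19 J
lambda = h*c / E = 6.626e-34 * 3e8 / 4.1652e-19
lambda = 4.7724e-07 m = 477.2 nm

477.2


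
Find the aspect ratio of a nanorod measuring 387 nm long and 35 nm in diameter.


Aspect ratio AR = length / diameter
AR = 387 / 35
AR = 11.06

11.06


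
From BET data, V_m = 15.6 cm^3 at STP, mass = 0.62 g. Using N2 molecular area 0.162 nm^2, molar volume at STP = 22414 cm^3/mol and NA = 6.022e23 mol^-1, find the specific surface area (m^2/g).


Number of moles in monolayer = V_m / 22414 = 15.6 / 22414 = 0.00069599
Number of molecules = moles * NA = 0.00069599 * 6.022e23
SA = molecules * sigma / mass
SA = (15.6 / 22414) * 6.022e23 * 0.162e-18 / 0.62
SA = 109.5 m^2/g

109.5


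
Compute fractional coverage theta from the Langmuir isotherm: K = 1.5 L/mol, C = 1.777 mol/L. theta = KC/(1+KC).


Langmuir isotherm: theta = K*C / (1 + K*C)
K*C = 1.5 * 1.777 = 2.6655
theta = 2.6655 / (1 + 2.6655) = 2.6655 / 3.6655
theta = 0.7272

0.7272


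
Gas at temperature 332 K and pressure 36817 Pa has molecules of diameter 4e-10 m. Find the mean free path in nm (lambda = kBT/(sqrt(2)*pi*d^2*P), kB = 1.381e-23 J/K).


Mean free path: lambda = kB*T / (sqrt(2) * pi * d^2 * P)
lambda = 1.381e-23 * 332 / (sqrt(2) * pi * (4e-10)^2 * 36817)
lambda = 1.75186e-07 m
lambda = 175.19 nm

175.19


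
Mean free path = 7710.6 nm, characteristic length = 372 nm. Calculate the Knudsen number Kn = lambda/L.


Knudsen number Kn = lambda / L
Kn = 7710.6 / 372
Kn = 20.7274

20.7274


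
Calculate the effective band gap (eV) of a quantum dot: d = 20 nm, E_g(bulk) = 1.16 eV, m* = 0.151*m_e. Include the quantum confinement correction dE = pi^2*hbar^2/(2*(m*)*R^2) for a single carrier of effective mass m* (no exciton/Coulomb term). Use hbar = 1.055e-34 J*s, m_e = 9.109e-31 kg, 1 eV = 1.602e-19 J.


Radius R = 20/2 nm = 1e-08 m
Confinement energy dE = pi^2 * hbar^2 / (2 * m_eff * m_e * R^2)
dE = pi^2 * (1.055e-34)^2 / (2 * 0.151 * 9.109e-31 * (1e-08)^2) J, divided by 1.602e-19 J/eV
dE = 0.0249 eV
Total band gap = E_g(bulk) + dE = 1.16 + 0.0249 = 1.1849 eV

1.1849


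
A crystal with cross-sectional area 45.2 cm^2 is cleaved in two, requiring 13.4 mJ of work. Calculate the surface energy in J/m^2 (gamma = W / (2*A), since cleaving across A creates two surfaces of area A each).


Convert: A = 45.2 cm^2 = 0.00452 m^2, W = 13.4 mJ = 0.0134 J
Cleaving exposes two faces of area A, so total new surface = 2*A and gamma = W / (2*A)
gamma = 0.0134 / (2 * 0.00452)
gamma = 1.482 J/m^2

1.482


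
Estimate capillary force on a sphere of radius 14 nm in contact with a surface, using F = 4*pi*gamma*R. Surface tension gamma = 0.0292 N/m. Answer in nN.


Convert radius: R = 14 nm = 1.4e-08 m
F = 4 * pi * gamma * R
F = 4 * pi * 0.0292 * 1.4e-08
F = 5.13713e-09 N = 5.1371 nN

5.1371


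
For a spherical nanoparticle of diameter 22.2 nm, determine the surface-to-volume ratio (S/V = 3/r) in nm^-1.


Radius r = 22.2/2 = 11.1 nm
S/V = 3 / r = 3 / 11.1
S/V = 0.2703 nm^-1

0.2703


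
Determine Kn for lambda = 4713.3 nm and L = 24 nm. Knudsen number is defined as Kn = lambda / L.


Knudsen number Kn = lambda / L
Kn = 4713.3 / 24
Kn = 196.3875

196.3875


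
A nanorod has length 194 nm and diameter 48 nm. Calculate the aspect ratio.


Aspect ratio AR = length / diameter
AR = 194 / 48
AR = 4.04

4.04


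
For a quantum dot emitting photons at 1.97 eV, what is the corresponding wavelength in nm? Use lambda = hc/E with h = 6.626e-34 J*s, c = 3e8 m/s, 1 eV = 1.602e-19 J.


Convert energy: E = 1.97 eV = 1.97 * 1.602e-19 = 3.15594e-19 J
lambda = h*c / E = 6.626e-34 * 3e8 / 3.15594e-19
lambda = 6.2986e-07 m = 629.9 nm

629.9


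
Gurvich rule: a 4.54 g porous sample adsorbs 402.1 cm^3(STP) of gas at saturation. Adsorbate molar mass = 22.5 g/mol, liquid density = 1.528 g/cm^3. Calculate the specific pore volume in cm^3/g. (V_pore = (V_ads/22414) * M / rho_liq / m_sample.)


Moles adsorbed n = V_ads / 22414 = 402.1 / 22414 = 1.793968e-02 mol
Liquid volume V_liq = n * M / rho_liq = 1.793968e-02 * 22.5 / 1.528 = 0.26416 cm^3
Specific pore volume V_pore = V_liq / m_sample = 0.26416 / 4.54
V_pore = 0.0582 cm^3/g

0.0582


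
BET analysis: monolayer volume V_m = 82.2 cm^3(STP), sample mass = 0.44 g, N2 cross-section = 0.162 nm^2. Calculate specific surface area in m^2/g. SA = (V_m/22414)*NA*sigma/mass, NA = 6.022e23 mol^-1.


Number of moles in monolayer = V_m / 22414 = 82.2 / 22414 = 0.00366735
Number of molecules = moles * NA = 0.00366735 * 6.022e23
SA = molecules * sigma / mass
SA = (82.2 / 22414) * 6.022e23 * 0.162e-18 / 0.44
SA = 813.1 m^2/g

813.1


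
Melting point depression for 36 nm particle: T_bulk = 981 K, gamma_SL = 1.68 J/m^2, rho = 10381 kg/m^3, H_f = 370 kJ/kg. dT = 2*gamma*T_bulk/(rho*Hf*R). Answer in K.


Radius R = 36/2 = 18 nm = 1.8e-08 m
Convert H_f = 370 kJ/kg = 370000 J/kg
dT = 2 * gamma_SL * T_bulk / (rho * H_f * R)
dT = 2 * 1.68 * 981 / (10381 * 370000 * 1.8e-08)
dT = 47.7 K

47.7


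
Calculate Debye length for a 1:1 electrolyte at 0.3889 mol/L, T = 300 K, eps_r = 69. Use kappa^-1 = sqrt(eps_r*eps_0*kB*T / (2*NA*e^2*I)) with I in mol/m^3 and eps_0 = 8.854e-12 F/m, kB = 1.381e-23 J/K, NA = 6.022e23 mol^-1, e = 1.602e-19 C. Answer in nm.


Ionic strength I = 0.3889 * 1^2 * 1000 = 388.9 mol/m^3
kappa^-1 = sqrt(69 * 8.854e-12 * 1.381e-23 * 300 / (2 * 6.022e23 * (1.602e-19)^2 * 388.9))
kappa^-1 = 0.459 nm

0.459
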